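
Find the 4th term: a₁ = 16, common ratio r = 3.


aₙ = a₁·r^(n-1)
= 16×3^3
= 16×27
= 432

a_4 = 432


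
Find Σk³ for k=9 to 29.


Σₖ₌9^29 k³ = [29·30/2]² − [8·9/2]²
= 189225 − 1296 = 187929

Σk³ = 187929


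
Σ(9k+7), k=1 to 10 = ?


Σ(9k+7) = 9·Σk + 7·n
= 9·55 + 7·10
= 495 + 70 = 565

Σ = 565


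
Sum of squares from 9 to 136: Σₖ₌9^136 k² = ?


Σₖ₌9^136 k² = Σₖ₌₁^136 k² − Σₖ₌₁^8 k²
= 136·137·273/6 − 8·9·17/6
= 847756 − 204 = 847552

Σk² = 847552


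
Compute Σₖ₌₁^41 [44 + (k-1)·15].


aₙ = 44 + (41-1)×15 = 644
Sₙ = n(a₁+aₙ)/2 = 41×(44+644)/2
= 41×688/2 = 14104

S_41 = 14104


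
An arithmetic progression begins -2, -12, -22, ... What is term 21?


aₙ = a₁ + (n-1)d
= -2 + (21-1)×-10
= -2 - 200
= -202

a_21 = -202


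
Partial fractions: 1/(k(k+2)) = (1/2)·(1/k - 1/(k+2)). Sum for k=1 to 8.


1/(k(k+2)) = (1/2)·(1/k - 1/(k+2)) (partial fractions)
Telescoping: Σ = (1/2)·(1 + 1/2 - 1/9 - 1/10) = 29/45

Sum = 29/45


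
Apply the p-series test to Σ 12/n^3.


p-series test: Σ c/n^p converges if p > 1, diverges if p ≤ 1 (constant c > 0 doesn't affect convergence).
p = 3
3 > 1 → CONVERGES

Converges (p = 3 > 1)


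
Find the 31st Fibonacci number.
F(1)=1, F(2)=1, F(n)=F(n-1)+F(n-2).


Fibonacci sequence: 1, 1, 2, 3, 5, 8, 13, 21, 34, 55, 89, ...
F(31) = 1346269

F(31) = 1346269


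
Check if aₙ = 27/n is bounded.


a₁ = 27, a₂ = 27/2, a₃ = 27/3, ...
0 < aₙ ≤ 27 for all n ≥ 1
Lower bound: 0, Upper bound: 27
The sequence IS bounded

Bounded (0 < aₙ ≤ 27)


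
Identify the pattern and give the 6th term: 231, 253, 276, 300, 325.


Pattern: triangular numbers: n(n+1)/2
Terms: 231, 253, 276, 300, 325
Next term = 351

Next term = 351


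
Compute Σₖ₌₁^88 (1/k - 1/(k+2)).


Telescoping with gap 2: two head and two tail terms survive.
= (1 + 1/2) - (1/89 + 1/90)
= 3/2 - 1/89 - 1/90 = 5918/4005

Sum = 5918/4005


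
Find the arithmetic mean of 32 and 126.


AM = (32 + 126)/2 = 158/2 = 79

AM = 79


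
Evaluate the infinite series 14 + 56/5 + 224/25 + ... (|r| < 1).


S∞ = a₁/(1-r) = 14/(1 - 4/5)
= 14/(1/5)
= 70

S∞ = 70


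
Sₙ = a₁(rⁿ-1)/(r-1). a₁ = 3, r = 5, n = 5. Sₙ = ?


Sₙ = 3×(5^5 - 1)/(5 - 1)
= 3×(3125 - 1)/4
= 3×3124/4
= 2343

S_5 = 2343


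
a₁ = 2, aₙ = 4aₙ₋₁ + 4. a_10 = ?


Computing step by step:
a_1 = 2
a_2 = 12
a_3 = 52
a_4 = 212
a_5 = 852
a_6 = 3412
a_7 = 13652
a_8 = 54612
a_9 = 218452
a_10 = 873812


a_10 = 873812


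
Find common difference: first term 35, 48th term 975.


d = (aₙ - a₁)/(n-1)
= (975 - 35)/(48-1)
= 940/47 = 20

d = 20


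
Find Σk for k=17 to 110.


Σₖ₌17^110 k = Σₖ₌₁^110 k − Σₖ₌₁^16 k
= 110·111/2 − 16·17/2
= 6105 − 136 = 5969

Σk = 5969


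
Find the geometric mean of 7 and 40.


GM = √(7×40) = √280 = 16.7332

GM = 16.7332


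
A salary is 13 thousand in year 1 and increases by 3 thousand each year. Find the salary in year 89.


aₙ = a₁ + (n-1)d
= 13 + (89-1)×3
= 13 + 264
= 277

a_89 = 277


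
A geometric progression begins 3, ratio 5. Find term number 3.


aₙ = a₁·r^(n-1)
= 3×5^2
= 3×25
= 75

a_3 = 75


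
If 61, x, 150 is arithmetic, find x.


AM = (61 + 150)/2 = 211/2 = 105.5

AM = 105.5


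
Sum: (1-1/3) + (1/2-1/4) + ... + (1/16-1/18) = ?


Telescoping with gap 2: two head and two tail terms survive.
= (1 + 1/2) - (1/17 + 1/18)
= 3/2 - 1/17 - 1/18 = 212/153

Sum = 212/153


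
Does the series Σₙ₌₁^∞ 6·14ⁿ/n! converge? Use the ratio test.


aₙ = 6·14^n/n!
a_{n+1}/aₙ = 14^(n+1)/(n+1)! × n!/14^n  (constant 6 cancels)
= 14/(n+1)
L = lim(n→∞) 14/(n+1) = 0
L < 1 → series CONVERGES

Converges (ratio test: L = 0 < 1)


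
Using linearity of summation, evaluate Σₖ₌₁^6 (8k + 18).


Σ(8k+18) = 8·Σk + 18·n
= 8·21 + 18·6
= 168 + 108 = 276

Σ = 276


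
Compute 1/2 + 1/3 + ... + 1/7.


Σₖ₌2^7 1/k = 1/2 + 1/3 + 1/4 + 1/5 + 1/6 + 1/7
= 223/140
≈ 1.5929

Sum = 223/140 ≈ 1.5929


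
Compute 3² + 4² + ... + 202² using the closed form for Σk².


Σₖ₌3^202 k² = Σₖ₌₁^202 k² − Σₖ₌₁^2 k²
= 202·203·405/6 − 2·3·5/6
= 2767905 − 5 = 2767900

Σk² = 2767900


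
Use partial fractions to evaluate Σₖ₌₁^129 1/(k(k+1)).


1/(k(k+1)) = 1/k - 1/(k+1) (partial fractions)
Telescoping: Σ = 1 - 1/130 = 129/130

Sum = 129/130


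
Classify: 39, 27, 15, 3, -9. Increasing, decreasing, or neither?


Differences: -12, -12, -12, -12
All differences < 0 → strictly DECREASING

Monotonically decreasing


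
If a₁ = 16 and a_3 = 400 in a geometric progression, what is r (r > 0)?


r^(n-1) = aₙ/a₁
r^2 = 400/16 = 25
r = 25^(1/2)
= ±5; taking r > 0 gives r = 5

r = 5


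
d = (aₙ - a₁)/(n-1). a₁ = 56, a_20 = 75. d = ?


d = (aₙ - a₁)/(n-1)
= (75 - 56)/(20-1)
= 19/19 = 1

d = 1


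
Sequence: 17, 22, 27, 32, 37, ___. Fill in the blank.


Pattern: arithmetic (d=5)
Terms: 17, 22, 27, 32, 37
Next term = 42

Next term = 42


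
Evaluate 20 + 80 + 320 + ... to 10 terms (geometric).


Sₙ = 20×(4^10 - 1)/(4 - 1)
= 20×(1048576 - 1)/3
= 20×1048575/3
= 6990500

S_10 = 6990500


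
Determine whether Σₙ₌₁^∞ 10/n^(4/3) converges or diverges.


p-series test: Σ c/n^p converges if p > 1, diverges if p ≤ 1 (constant c > 0 doesn't affect convergence).
p = 4/3
4/3 > 1 → CONVERGES

Converges (p = 4/3 > 1)


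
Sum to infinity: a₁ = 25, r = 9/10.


S∞ = a₁/(1-r) = 25/(1 - 9/10)
= 25/(1/10)
= 250

S∞ = 250


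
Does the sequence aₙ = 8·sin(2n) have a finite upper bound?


For all n, -1 ≤ sin(2n) ≤ 1, so -8 ≤ 8·sin(2n) ≤ 8
Lower bound: -8, Upper bound: 8
The sequence IS bounded

Bounded (-8 ≤ aₙ ≤ 8)


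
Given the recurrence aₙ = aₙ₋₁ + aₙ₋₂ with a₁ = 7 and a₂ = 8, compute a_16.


Computing iteratively: 7, 8, 15, 23, 38, 61, 99, 160, 259, 419, 678, 1097, ...
a_16 = 7519

a_16 = 7519


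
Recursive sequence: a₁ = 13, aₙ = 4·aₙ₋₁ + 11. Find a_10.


Computing step by step:
a_1 = 13
a_2 = 63
a_3 = 263
a_4 = 1063
a_5 = 4263
a_6 = 17063
a_7 = 68263
a_8 = 273063
a_9 = 1092263
a_10 = 4369063


a_10 = 4369063


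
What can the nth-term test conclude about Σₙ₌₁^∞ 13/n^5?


lim(n→∞) 13/n^5 = 0
lim aₙ = 0 → nth-term test is INCONCLUSIVE
(Need other tests; this is actually a convergent p-series with p=5 > 1)

Inconclusive (lim aₙ = 0; need another test)


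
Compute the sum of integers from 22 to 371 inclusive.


Σₖ₌22^371 k = Σₖ₌₁^371 k − Σₖ₌₁^21 k
= 371·372/2 − 21·22/2
= 69006 − 231 = 68775

Σk = 68775


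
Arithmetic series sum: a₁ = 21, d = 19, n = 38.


aₙ = 21 + (38-1)×19 = 724
Sₙ = n(a₁+aₙ)/2 = 38×(21+724)/2
= 38×745/2 = 14155

S_38 = 14155


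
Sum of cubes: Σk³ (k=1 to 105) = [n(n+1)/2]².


n(n+1)/2 = 105×106/2 = 5565
Σk³ = 5565² = 30969225

Σk³ = 30969225


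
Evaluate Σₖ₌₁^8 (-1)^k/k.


S = -1 + 1/2 - 1/3 + 1/4 - 1/5 + 1/6 - 1/7 + 1/8
= -0.6345
(Full series converges to -ln(2) ≈ -0.6931)

S_8 = -0.6345


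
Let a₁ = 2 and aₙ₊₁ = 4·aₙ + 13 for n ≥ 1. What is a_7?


Computing step by step:
a_1 = 2
a_2 = 21
a_3 = 97
a_4 = 401
a_5 = 1617
a_6 = 6481
a_7 = 25937


a_7 = 25937


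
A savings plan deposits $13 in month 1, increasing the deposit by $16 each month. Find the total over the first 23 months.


aₙ = 13 + (23-1)×16 = 365
Sₙ = n(a₁+aₙ)/2 = 23×(13+365)/2
= 23×378/2 = 4347

S_23 = 4347


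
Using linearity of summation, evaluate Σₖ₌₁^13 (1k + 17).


Σ(1k+17) = 1·Σk + 17·n
= 1·91 + 17·13
= 91 + 221 = 312

Σ = 312


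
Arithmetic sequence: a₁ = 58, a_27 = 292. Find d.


d = (aₙ - a₁)/(n-1)
= (292 - 58)/(27-1)
= 234/26 = 9

d = 9


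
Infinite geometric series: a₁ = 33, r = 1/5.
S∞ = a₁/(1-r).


S∞ = a₁/(1-r) = 33/(1 - 1/5)
= 33/(4/5)
= 165/4

S∞ = 165/4


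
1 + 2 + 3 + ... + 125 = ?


n(n+1)/2 = 125×126/2 = 15750/2 = 7875

Σk = 7875


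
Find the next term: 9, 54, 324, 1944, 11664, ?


Pattern: geometric (r=6)
Terms: 9, 54, 324, 1944, 11664
Next term = 69984

Next term = 69984


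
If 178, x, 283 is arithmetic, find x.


AM = (178 + 283)/2 = 461/2 = 230.5

AM = 230.5


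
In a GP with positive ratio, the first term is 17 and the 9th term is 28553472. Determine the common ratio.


r^(n-1) = aₙ/a₁
r^8 = 28553472/17 = 1679616
r = 1679616^(1/8)
= ±6; taking r > 0 gives r = 6

r = 6


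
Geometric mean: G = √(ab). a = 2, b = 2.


GM = √(2×2) = √4 = 2

GM = 2


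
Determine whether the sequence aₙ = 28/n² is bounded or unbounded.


a₁ = 28, a₂ = 28/4, a₃ = 28/9, ...
0 < aₙ ≤ 28 for all n ≥ 1
The sequence IS bounded

Bounded (0 < aₙ ≤ 28)


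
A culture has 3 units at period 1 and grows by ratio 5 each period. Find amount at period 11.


aₙ = a₁·r^(n-1)
= 3×5^10
= 3×9765625
= 29296875

a_11 = 29296875


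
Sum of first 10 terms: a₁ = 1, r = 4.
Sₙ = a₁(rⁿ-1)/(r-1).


Sₙ = 1×(4^10 - 1)/(4 - 1)
= 1×(1048576 - 1)/3
= 1×1048575/3
= 349525

S_10 = 349525


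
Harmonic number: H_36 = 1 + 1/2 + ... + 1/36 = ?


H_36 = 1/1 + 1/2 + 1/3 + ... + 1/36
= 54801925434709/13127595717600
≈ 4.1746

H_36 = 54801925434709/13127595717600 ≈ 4.1746


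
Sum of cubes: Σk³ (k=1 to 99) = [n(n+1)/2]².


n(n+1)/2 = 99×100/2 = 4950
Σk³ = 4950² = 24502500

Σk³ = 24502500


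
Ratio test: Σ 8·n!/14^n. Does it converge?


aₙ = 8·n!/14^n
a_{n+1}/aₙ = (n+1)!/14^(n+1) × 14^n/n!  (constant 8 cancels)
= (n+1)/14
L = lim(n→∞) (n+1)/14 = ∞
L > 1 → series DIVERGES

Diverges (ratio test: L = ∞ > 1)


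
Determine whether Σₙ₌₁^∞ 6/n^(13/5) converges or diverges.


p-series test: Σ c/n^p converges if p > 1, diverges if p ≤ 1 (constant c > 0 doesn't affect convergence).
p = 13/5
13/5 > 1 → CONVERGES

Converges (p = 13/5 > 1)


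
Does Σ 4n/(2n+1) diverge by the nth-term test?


lim(n→∞) 4n/(2n+1) = 4/2 = 2  (divide numerator and denominator by n)
lim aₙ = 2 ≠ 0 → series DIVERGES

Diverges (lim aₙ = 2 ≠ 0)


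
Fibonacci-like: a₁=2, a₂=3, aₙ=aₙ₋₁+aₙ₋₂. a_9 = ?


Computing iteratively: 2, 3, 5, 8, 13, 21, 34, 55, 89
a_9 = 89

a_9 = 89


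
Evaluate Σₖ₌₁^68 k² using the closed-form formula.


n = 68
n(n+1)(2n+1)/6 = 68×69×137/6
= 642804/6 = 107134

Σk² = 107134


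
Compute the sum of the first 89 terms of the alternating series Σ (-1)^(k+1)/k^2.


S = 1 - 1/4 + 1/9 - 1/16 + 1/25 - 1/36 + 1/49 - 1/64 ± ...
= 0.8225
(Full series converges to +π²/12 ≈ +0.8225)

S_89 = 0.8225


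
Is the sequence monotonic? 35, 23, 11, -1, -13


Differences: -12, -12, -12, -12
All differences < 0 → strictly DECREASING

Monotonically decreasing


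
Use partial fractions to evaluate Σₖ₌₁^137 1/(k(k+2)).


1/(k(k+2)) = (1/2)·(1/k - 1/(k+2)) (partial fractions)
Telescoping: Σ = (1/2)·(1 + 1/2 - 1/138 - 1/139) = 7124/9591

Sum = 7124/9591


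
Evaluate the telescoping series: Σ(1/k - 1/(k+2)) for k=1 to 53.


Telescoping with gap 2: two head and two tail terms survive.
= (1 + 1/2) - (1/54 + 1/55)
= 3/2 - 1/54 - 1/55 = 2173/1485

Sum = 2173/1485


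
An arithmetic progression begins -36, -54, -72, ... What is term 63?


aₙ = a₁ + (n-1)d
= -36 + (63-1)×-18
= -36 - 1116
= -1152

a_63 = -1152


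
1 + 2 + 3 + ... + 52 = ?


n(n+1)/2 = 52×53/2 = 2756/2 = 1378

Σk = 1378


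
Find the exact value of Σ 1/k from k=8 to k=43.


Σₖ₌8^43 1/k = 1/8 + 1/9 + 1/10 + ... + 1/43
= 1504686277918583399/856326196254765600
≈ 1.7571

Sum = 1504686277918583399/856326196254765600 ≈ 1.7571


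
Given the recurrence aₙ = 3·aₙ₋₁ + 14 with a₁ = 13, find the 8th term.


Computing step by step:
a_1 = 13
a_2 = 53
a_3 = 173
a_4 = 533
a_5 = 1613
a_6 = 4853
a_7 = 14573
a_8 = 43733


a_8 = 43733


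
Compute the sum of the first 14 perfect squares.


n = 14
n(n+1)(2n+1)/6 = 14×15×29/6
= 6090/6 = 1015

Σk² = 1015


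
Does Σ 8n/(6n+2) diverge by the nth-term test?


lim(n→∞) 8n/(6n+2) = 8/6 = 4/3  (divide numerator and denominator by n)
lim aₙ = 4/3 ≠ 0 → series DIVERGES

Diverges (lim aₙ = 4/3 ≠ 0)


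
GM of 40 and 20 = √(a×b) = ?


GM = √(40×20) = √800 = 28.2843

GM = 28.2843


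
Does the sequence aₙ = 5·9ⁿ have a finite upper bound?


aₙ = 5·9ⁿ → as n→∞, aₙ→∞ (since base 9 > 1)
No finite upper bound exists
The sequence is UNBOUNDED

Unbounded (aₙ → ∞ as n → ∞)


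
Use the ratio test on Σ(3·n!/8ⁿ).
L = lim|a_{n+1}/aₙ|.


aₙ = 3·n!/8^n
a_{n+1}/aₙ = (n+1)!/8^(n+1) × 8^n/n!  (constant 3 cancels)
= (n+1)/8
L = lim(n→∞) (n+1)/8 = ∞
L > 1 → series DIVERGES

Diverges (ratio test: L = ∞ > 1)


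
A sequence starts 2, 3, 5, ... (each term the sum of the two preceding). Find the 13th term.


Computing iteratively: 2, 3, 5, 8, 13, 21, 34, 55, 89, 144, 233, 377, ...
a_13 = 610

a_13 = 610


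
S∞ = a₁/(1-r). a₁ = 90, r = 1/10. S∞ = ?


S∞ = a₁/(1-r) = 90/(1 - 1/10)
= 90/(9/10)
= 100

S∞ = 100


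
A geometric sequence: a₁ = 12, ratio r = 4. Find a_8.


aₙ = a₁·r^(n-1)
= 12×4^7
= 12×16384
= 196608

a_8 = 196608


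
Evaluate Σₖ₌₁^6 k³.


n(n+1)/2 = 6×7/2 = 21
Σk³ = 21² = 441

Σk³ = 441


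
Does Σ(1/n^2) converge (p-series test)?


p-series test: Σ c/n^p converges if p > 1, diverges if p ≤ 1 (constant c > 0 doesn't affect convergence).
p = 2
2 > 1 → CONVERGES

Converges (p = 2 > 1)


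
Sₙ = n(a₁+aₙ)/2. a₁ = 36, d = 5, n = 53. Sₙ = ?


aₙ = 36 + (53-1)×5 = 296
Sₙ = n(a₁+aₙ)/2 = 53×(36+296)/2
= 53×332/2 = 8798

S_53 = 8798


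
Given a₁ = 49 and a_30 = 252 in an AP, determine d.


d = (aₙ - a₁)/(n-1)
= (252 - 49)/(30-1)
= 203/29 = 7

d = 7


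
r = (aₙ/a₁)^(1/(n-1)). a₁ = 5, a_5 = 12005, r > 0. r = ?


r^(n-1) = aₙ/a₁
r^4 = 12005/5 = 2401
r = 2401^(1/4)
= ±7; taking r > 0 gives r = 7

r = 7


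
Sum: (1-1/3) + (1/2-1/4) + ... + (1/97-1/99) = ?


Telescoping with gap 2: two head and two tail terms survive.
= (1 + 1/2) - (1/98 + 1/99)
= 3/2 - 1/98 - 1/99 = 7178/4851

Sum = 7178/4851


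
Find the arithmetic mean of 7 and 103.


AM = (7 + 103)/2 = 110/2 = 55

AM = 55


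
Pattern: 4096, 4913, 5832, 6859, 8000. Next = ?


Pattern: perfect cubes: n³
Terms: 4096, 4913, 5832, 6859, 8000
Next term = 9261

Next term = 9261


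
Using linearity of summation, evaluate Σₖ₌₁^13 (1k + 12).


Σ(1k+12) = 1·Σk + 12·n
= 1·91 + 12·13
= 91 + 156 = 247

Σ = 247


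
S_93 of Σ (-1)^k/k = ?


S = -1 + 1/2 - 1/3 + 1/4 - 1/5 + 1/6 - 1/7 + 1/8 ± ...
= -0.6985
(Full series converges to -ln(2) ≈ -0.6931)

S_93 = -0.6985


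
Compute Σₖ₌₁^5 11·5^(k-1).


Sₙ = 11×(5^5 - 1)/(5 - 1)
= 11×(3125 - 1)/4
= 11×3124/4
= 8591

S_5 = 8591


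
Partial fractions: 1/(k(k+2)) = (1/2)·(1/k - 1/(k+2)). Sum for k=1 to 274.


1/(k(k+2)) = (1/2)·(1/k - 1/(k+2)) (partial fractions)
Telescoping: Σ = (1/2)·(1 + 1/2 - 1/275 - 1/276) = 113299/151800

Sum = 113299/151800


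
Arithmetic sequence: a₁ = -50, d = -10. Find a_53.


aₙ = a₁ + (n-1)d
= -50 + (53-1)×-10
= -50 - 520
= -570

a_53 = -570


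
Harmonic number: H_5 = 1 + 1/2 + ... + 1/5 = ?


H_5 = 1/1 + 1/2 + 1/3 + 1/4 + 1/5
= 137/60
≈ 2.2833

H_5 = 137/60 ≈ 2.2833


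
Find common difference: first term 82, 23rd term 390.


d = (aₙ - a₁)/(n-1)
= (390 - 82)/(23-1)
= 308/22 = 14

d = 14


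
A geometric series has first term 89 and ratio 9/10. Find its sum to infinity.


S∞ = a₁/(1-r) = 89/(1 - 9/10)
= 89/(1/10)
= 890

S∞ = 890


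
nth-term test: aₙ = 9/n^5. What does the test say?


lim(n→∞) 9/n^5 = 0
lim aₙ = 0 → nth-term test is INCONCLUSIVE
(Need other tests; this is actually a convergent p-series with p=5 > 1)

Inconclusive (lim aₙ = 0; need another test)


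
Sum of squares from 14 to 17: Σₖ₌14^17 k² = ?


Σₖ₌14^17 k² = Σₖ₌₁^17 k² − Σₖ₌₁^13 k²
= 17·18·35/6 − 13·14·27/6
= 1785 − 819 = 966

Σk² = 966


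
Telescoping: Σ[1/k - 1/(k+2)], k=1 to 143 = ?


Telescoping with gap 2: two head and two tail terms survive.
= (1 + 1/2) - (1/144 + 1/145)
= 3/2 - 1/144 - 1/145 = 31031/20880

Sum = 31031/20880


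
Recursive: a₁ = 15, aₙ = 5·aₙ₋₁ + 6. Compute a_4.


Computing step by step:
a_1 = 15
a_2 = 81
a_3 = 411
a_4 = 2061


a_4 = 2061


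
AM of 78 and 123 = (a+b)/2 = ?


AM = (78 + 123)/2 = 201/2 = 100.5

AM = 100.5


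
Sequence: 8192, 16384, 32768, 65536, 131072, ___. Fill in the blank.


Pattern: powers of 2: 2ⁿ
Terms: 8192, 16384, 32768, 65536, 131072
Next term = 262144

Next term = 262144


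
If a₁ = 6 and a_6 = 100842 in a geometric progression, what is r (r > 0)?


r^(n-1) = aₙ/a₁
r^5 = 100842/6 = 16807
r = 16807^(1/5)
= 7

r = 7


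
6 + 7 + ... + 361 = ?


Σₖ₌6^361 k = Σₖ₌₁^361 k − Σₖ₌₁^5 k
= 361·362/2 − 5·6/2
= 65341 − 15 = 65326

Σk = 65326


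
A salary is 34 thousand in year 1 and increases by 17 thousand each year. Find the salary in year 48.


aₙ = a₁ + (n-1)d
= 34 + (48-1)×17
= 34 + 799
= 833

a_48 = 833


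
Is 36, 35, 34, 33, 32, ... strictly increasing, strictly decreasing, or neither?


Differences: -1, -1, -1, -1
All differences < 0 → strictly DECREASING

Monotonically decreasing


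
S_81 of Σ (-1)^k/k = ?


S = -1 + 1/2 - 1/3 + 1/4 - 1/5 + 1/6 - 1/7 + 1/8 ± ...
= -0.6993
(Full series converges to -ln(2) ≈ -0.6931)

S_81 = -0.6993


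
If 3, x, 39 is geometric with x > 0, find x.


GM = √(3×39) = √117 = 10.8167

GM = 10.8167


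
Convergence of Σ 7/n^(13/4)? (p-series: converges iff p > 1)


p-series test: Σ c/n^p converges if p > 1, diverges if p ≤ 1 (constant c > 0 doesn't affect convergence).
p = 13/4
13/4 > 1 → CONVERGES

Converges (p = 13/4 > 1)


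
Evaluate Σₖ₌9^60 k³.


Σₖ₌9^60 k³ = [60·61/2]² − [8·9/2]²
= 3348900 − 1296 = 3347604

Σk³ = 3347604


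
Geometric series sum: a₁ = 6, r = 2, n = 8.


Sₙ = 6×(2^8 - 1)/(2 - 1)
= 6×(256 - 1)/1
= 6×255/1
= 1530

S_8 = 1530


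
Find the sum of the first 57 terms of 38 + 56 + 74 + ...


aₙ = 38 + (57-1)×18 = 1046
Sₙ = n(a₁+aₙ)/2 = 57×(38+1046)/2
= 57×1084/2 = 30894

S_57 = 30894


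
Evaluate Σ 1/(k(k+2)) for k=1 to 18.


1/(k(k+2)) = (1/2)·(1/k - 1/(k+2)) (partial fractions)
Telescoping: Σ = (1/2)·(1 + 1/2 - 1/19 - 1/20) = 531/760

Sum = 531/760


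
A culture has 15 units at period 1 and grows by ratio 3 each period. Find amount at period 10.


aₙ = a₁·r^(n-1)
= 15×3^9
= 15×19683
= 295245

a_10 = 295245


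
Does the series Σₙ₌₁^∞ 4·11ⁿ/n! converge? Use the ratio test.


aₙ = 4·11^n/n!
a_{n+1}/aₙ = 11^(n+1)/(n+1)! × n!/11^n  (constant 4 cancels)
= 11/(n+1)
L = lim(n→∞) 11/(n+1) = 0
L < 1 → series CONVERGES

Converges (ratio test: L = 0 < 1)


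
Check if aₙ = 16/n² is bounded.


a₁ = 16, a₂ = 16/4, a₃ = 16/9, ...
0 < aₙ ≤ 16 for all n ≥ 1
The sequence IS bounded

Bounded (0 < aₙ ≤ 16)


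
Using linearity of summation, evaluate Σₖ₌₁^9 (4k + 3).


Σ(4k+3) = 4·Σk + 3·n
= 4·45 + 3·9
= 180 + 27 = 207

Σ = 207


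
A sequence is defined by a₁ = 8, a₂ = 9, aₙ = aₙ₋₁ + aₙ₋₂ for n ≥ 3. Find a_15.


Computing iteratively: 8, 9, 17, 26, 43, 69, 112, 181, 293, 474, 767, 1241, ...
a_15 = 5257

a_15 = 5257


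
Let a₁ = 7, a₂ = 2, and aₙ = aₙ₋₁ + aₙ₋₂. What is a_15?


Computing iteratively: 7, 2, 9, 11, 20, 31, 51, 82, 133, 215, 348, 563, ...
a_15 = 2385

a_15 = 2385


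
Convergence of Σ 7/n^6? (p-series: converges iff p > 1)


p-series test: Σ c/n^p converges if p > 1, diverges if p ≤ 1 (constant c > 0 doesn't affect convergence).
p = 6
6 > 1 → CONVERGES

Converges (p = 6 > 1)


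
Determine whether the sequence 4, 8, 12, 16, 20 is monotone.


Differences: 4, 4, 4, 4
All differences > 0 → strictly INCREASING

Monotonically increasing


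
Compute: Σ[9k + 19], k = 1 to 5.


Σ(9k+19) = 9·Σk + 19·n
= 9·15 + 19·5
= 135 + 95 = 230

Σ = 230


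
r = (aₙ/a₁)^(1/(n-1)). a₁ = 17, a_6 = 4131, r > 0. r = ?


r^(n-1) = aₙ/a₁
r^5 = 4131/17 = 243
r = 243^(1/5)
= 3

r = 3


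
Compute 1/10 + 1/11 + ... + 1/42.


Σₖ₌10^42 1/k = 1/10 + 1/11 + 1/12 + ... + 1/42
= 29827525245202793/19914562703599200
≈ 1.4978

Sum = 29827525245202793/19914562703599200 ≈ 1.4978


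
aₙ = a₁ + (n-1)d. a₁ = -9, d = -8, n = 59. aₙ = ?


aₙ = a₁ + (n-1)d
= -9 + (59-1)×-8
= -9 - 464
= -473

a_59 = -473


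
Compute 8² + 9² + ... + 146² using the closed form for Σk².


Σₖ₌8^146 k² = Σₖ₌₁^146 k² − Σₖ₌₁^7 k²
= 146·147·293/6 − 7·8·15/6
= 1048061 − 140 = 1047921

Σk² = 1047921


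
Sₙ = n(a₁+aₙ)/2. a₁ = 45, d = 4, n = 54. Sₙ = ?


aₙ = 45 + (54-1)×4 = 257
Sₙ = n(a₁+aₙ)/2 = 54×(45+257)/2
= 54×302/2 = 8154

S_54 = 8154


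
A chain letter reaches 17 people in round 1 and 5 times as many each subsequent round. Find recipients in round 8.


aₙ = a₁·r^(n-1)
= 17×5^7
= 17×78125
= 1328125

a_8 = 1328125


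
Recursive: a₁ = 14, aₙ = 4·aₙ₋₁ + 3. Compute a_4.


Computing step by step:
a_1 = 14
a_2 = 59
a_3 = 239
a_4 = 959


a_4 = 959


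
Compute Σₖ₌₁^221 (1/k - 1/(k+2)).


Telescoping with gap 2: two head and two tail terms survive.
= (1 + 1/2) - (1/222 + 1/223)
= 3/2 - 1/222 - 1/223 = 36907/24753

Sum = 36907/24753


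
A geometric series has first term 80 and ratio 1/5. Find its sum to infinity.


S∞ = a₁/(1-r) = 80/(1 - 1/5)
= 80/(4/5)
= 100

S∞ = 100


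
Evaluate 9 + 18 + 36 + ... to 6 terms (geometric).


Sₙ = 9×(2^6 - 1)/(2 - 1)
= 9×(64 - 1)/1
= 9×63/1
= 567

S_6 = 567


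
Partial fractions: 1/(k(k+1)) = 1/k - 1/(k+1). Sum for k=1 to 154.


1/(k(k+1)) = 1/k - 1/(k+1) (partial fractions)
Telescoping: Σ = 1 - 1/155 = 154/155

Sum = 154/155


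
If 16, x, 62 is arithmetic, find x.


AM = (16 + 62)/2 = 78/2 = 39

AM = 39


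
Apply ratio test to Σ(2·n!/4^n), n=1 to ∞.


aₙ = 2·n!/4^n
a_{n+1}/aₙ = (n+1)!/4^(n+1) × 4^n/n!  (constant 2 cancels)
= (n+1)/4
L = lim(n→∞) (n+1)/4 = ∞
L > 1 → series DIVERGES

Diverges (ratio test: L = ∞ > 1)


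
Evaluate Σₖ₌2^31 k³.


Σₖ₌2^31 k³ = [31·32/2]² − [1·2/2]²
= 246016 − 1 = 246015

Σk³ = 246015


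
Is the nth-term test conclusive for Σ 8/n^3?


lim(n→∞) 8/n^3 = 0
lim aₙ = 0 → nth-term test is INCONCLUSIVE
(Need other tests; this is actually a convergent p-series with p=3 > 1)

Inconclusive (lim aₙ = 0; need another test)


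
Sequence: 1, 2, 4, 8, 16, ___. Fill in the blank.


Pattern: geometric (r=2)
Terms: 1, 2, 4, 8, 16
Next term = 32

Next term = 32


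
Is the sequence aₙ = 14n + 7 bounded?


aₙ = 14n + 7 → as n→∞, aₙ→∞
No finite upper bound exists
The sequence is UNBOUNDED

Unbounded (aₙ → ∞ as n → ∞)


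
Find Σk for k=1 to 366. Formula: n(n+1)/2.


n(n+1)/2 = 366×367/2 = 134322/2 = 67161

Σk = 67161


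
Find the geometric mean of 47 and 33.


GM = √(47×33) = √1551 = 39.3827

GM = 39.3827


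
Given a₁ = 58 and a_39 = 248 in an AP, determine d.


d = (aₙ - a₁)/(n-1)
= (248 - 58)/(39-1)
= 190/38 = 5

d = 5


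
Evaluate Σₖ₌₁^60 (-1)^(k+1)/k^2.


S = 1 - 1/4 + 1/9 - 1/16 + 1/25 - 1/36 + 1/49 - 1/64 ± ...
= 0.8223
(Full series converges to +π²/12 ≈ +0.8225)

S_60 = 0.8223


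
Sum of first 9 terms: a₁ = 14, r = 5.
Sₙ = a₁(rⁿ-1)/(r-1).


Sₙ = 14×(5^9 - 1)/(5 - 1)
= 14×(1953125 - 1)/4
= 14×1953124/4
= 6835934

S_9 = 6835934


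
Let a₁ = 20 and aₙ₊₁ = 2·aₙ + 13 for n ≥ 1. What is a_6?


Computing step by step:
a_1 = 20
a_2 = 53
a_3 = 119
a_4 = 251
a_5 = 515
a_6 = 1043


a_6 = 1043


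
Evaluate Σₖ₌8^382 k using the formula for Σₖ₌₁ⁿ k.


Σₖ₌8^382 k = Σₖ₌₁^382 k − Σₖ₌₁^7 k
= 382·383/2 − 7·8/2
= 73153 − 28 = 73125

Σk = 73125


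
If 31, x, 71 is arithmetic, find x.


AM = (31 + 71)/2 = 102/2 = 51

AM = 51


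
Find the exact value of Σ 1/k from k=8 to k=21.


Σₖ₌8^21 1/k = 1/8 + 1/9 + 1/10 + ... + 1/21
= 27223837/25865840
≈ 1.0525

Sum = 27223837/25865840 ≈ 1.0525


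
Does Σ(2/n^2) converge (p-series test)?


p-series test: Σ c/n^p converges if p > 1, diverges if p ≤ 1 (constant c > 0 doesn't affect convergence).
p = 2
2 > 1 → CONVERGES

Converges (p = 2 > 1)


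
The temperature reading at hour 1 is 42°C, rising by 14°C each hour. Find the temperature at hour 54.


aₙ = a₁ + (n-1)d
= 42 + (54-1)×14
= 42 + 742
= 784

a_54 = 784


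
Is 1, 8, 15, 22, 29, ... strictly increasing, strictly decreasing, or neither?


Differences: 7, 7, 7, 7
All differences > 0 → strictly INCREASING

Monotonically increasing


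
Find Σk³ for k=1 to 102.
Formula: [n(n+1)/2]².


n(n+1)/2 = 102×103/2 = 5253
Σk³ = 5253² = 27594009

Σk³ = 27594009


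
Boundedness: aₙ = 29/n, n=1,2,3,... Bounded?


a₁ = 29, a₂ = 29/2, a₃ = 29/3, ...
0 < aₙ ≤ 29 for all n ≥ 1
Lower bound: 0, Upper bound: 29
The sequence IS bounded

Bounded (0 < aₙ ≤ 29)


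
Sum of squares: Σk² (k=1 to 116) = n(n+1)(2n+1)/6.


n = 116
n(n+1)(2n+1)/6 = 116×117×233/6
= 3162276/6 = 527046

Σk² = 527046


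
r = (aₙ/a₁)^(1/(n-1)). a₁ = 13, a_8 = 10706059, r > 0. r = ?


r^(n-1) = aₙ/a₁
r^7 = 10706059/13 = 823543
r = 823543^(1/7)
= 7

r = 7


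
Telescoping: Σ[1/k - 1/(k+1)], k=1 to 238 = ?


Telescoping: adjacent terms cancel.
= 1/1 - 1/239
= 1 - 1/239 = 238/239

Sum = 238/239


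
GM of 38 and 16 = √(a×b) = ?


GM = √(38×16) = √608 = 24.6577

GM = 24.6577


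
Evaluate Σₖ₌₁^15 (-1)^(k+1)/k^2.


S = 1 - 1/4 + 1/9 - 1/16 + 1/25 - 1/36 + 1/49 - 1/64 ± ...
= 0.8245
(Full series converges to +π²/12 ≈ +0.8225)

S_15 = 0.8245


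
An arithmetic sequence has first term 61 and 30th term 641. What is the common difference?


d = (aₙ - a₁)/(n-1)
= (641 - 61)/(30-1)
= 580/29 = 20

d = 20


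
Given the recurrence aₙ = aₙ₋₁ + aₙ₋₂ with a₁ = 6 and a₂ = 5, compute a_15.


Computing iteratively: 6, 5, 11, 16, 27, 43, 70, 113, 183, 296, 479, 775, ...
a_15 = 3283

a_15 = 3283


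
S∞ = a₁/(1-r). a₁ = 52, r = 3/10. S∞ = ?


S∞ = a₁/(1-r) = 52/(1 - 3/10)
= 52/(7/10)
= 520/7

S∞ = 520/7


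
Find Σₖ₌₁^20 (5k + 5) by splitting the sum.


Σ(5k+5) = 5·Σk + 5·n
= 5·210 + 5·20
= 1050 + 100 = 1150

Σ = 1150


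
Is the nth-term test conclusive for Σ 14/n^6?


lim(n→∞) 14/n^6 = 0
lim aₙ = 0 → nth-term test is INCONCLUSIVE
(Need other tests; this is actually a convergent p-series with p=6 > 1)

Inconclusive (lim aₙ = 0; need another test)


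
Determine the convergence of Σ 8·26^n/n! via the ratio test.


aₙ = 8·26^n/n!
a_{n+1}/aₙ = 26^(n+1)/(n+1)! × n!/26^n  (constant 8 cancels)
= 26/(n+1)
L = lim(n→∞) 26/(n+1) = 0
L < 1 → series CONVERGES

Converges (ratio test: L = 0 < 1)


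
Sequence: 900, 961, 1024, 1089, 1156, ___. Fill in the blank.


Pattern: perfect squares: n²
Terms: 900, 961, 1024, 1089, 1156
Next term = 1225

Next term = 1225


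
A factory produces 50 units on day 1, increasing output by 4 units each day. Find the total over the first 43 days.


aₙ = 50 + (43-1)×4 = 218
Sₙ = n(a₁+aₙ)/2 = 43×(50+218)/2
= 43×268/2 = 5762

S_43 = 5762


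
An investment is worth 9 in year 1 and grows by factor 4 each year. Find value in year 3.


aₙ = a₁·r^(n-1)
= 9×4^2
= 9×16
= 144

a_3 = 144


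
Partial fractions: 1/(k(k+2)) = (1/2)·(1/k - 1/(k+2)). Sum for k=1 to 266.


1/(k(k+2)) = (1/2)·(1/k - 1/(k+2)) (partial fractions)
Telescoping: Σ = (1/2)·(1 + 1/2 - 1/267 - 1/268) = 106799/143112

Sum = 106799/143112


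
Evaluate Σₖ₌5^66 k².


Σₖ₌5^66 k² = Σₖ₌₁^66 k² − Σₖ₌₁^4 k²
= 66·67·133/6 − 4·5·9/6
= 98021 − 30 = 97991

Σk² = 97991


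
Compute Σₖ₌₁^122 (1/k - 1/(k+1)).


Telescoping: adjacent terms cancel.
= 1/1 - 1/123
= 1 - 1/123 = 122/123

Sum = 122/123


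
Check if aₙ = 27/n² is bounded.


a₁ = 27, a₂ = 27/4, a₃ = 27/9, ...
0 < aₙ ≤ 27 for all n ≥ 1
The sequence IS bounded

Bounded (0 < aₙ ≤ 27)


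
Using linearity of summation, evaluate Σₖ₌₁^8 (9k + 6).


Σ(9k+6) = 9·Σk + 6·n
= 9·36 + 6·8
= 324 + 48 = 372

Σ = 372


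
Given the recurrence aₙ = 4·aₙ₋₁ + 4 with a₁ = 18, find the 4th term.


Computing step by step:
a_1 = 18
a_2 = 76
a_3 = 308
a_4 = 1236


a_4 = 1236


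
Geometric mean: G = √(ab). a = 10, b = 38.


GM = √(10×38) = √380 = 19.4936

GM = 19.4936


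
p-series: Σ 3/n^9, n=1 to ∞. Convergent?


p-series test: Σ c/n^p converges if p > 1, diverges if p ≤ 1 (constant c > 0 doesn't affect convergence).
p = 9
9 > 1 → CONVERGES

Converges (p = 9 > 1)


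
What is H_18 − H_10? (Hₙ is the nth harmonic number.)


Σₖ₌11^18 1/k = 1/11 + 1/12 + 1/13 + 1/14 + 1/15 + 1/16 + 1/17 + 1/18
= 6936481/12252240
≈ 0.5661

Sum = 6936481/12252240 ≈ 0.5661


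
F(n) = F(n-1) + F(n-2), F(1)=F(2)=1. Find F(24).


Fibonacci sequence: 1, 1, 2, 3, 5, 8, 13, 21, 34, 55, 89, ...
F(24) = 46368

F(24) = 46368


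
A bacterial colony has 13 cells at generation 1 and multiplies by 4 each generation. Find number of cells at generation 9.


aₙ = a₁·r^(n-1)
= 13×4^8
= 13×65536
= 851968

a_9 = 851968


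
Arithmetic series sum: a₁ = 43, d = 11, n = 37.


aₙ = 43 + (37-1)×11 = 439
Sₙ = n(a₁+aₙ)/2 = 37×(43+439)/2
= 37×482/2 = 8917

S_37 = 8917


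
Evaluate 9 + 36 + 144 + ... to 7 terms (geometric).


Sₙ = 9×(4^7 - 1)/(4 - 1)
= 9×(16384 - 1)/3
= 9×16383/3
= 49149

S_7 = 49149


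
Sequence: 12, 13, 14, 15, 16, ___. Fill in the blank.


Pattern: arithmetic (d=1)
Terms: 12, 13, 14, 15, 16
Next term = 17

Next term = 17


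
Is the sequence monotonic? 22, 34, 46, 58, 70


Differences: 12, 12, 12, 12
All differences > 0 → strictly INCREASING

Monotonically increasing


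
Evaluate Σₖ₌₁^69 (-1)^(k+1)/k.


S = 1 - 1/2 + 1/3 - 1/4 + 1/5 - 1/6 + 1/7 - 1/8 ± ...
= 0.7003
(Full series converges to +ln(2) ≈ +0.6931)

S_69 = 0.7003


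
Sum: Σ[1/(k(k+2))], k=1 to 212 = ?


1/(k(k+2)) = (1/2)·(1/k - 1/(k+2)) (partial fractions)
Telescoping: Σ = (1/2)·(1 + 1/2 - 1/213 - 1/214) = 33973/45582

Sum = 33973/45582


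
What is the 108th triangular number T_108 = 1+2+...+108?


n(n+1)/2 = 108×109/2 = 11772/2 = 5886

Σk = 5886


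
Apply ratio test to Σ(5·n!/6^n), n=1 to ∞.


aₙ = 5·n!/6^n
a_{n+1}/aₙ = (n+1)!/6^(n+1) × 6^n/n!  (constant 5 cancels)
= (n+1)/6
L = lim(n→∞) (n+1)/6 = ∞
L > 1 → series DIVERGES

Diverges (ratio test: L = ∞ > 1)


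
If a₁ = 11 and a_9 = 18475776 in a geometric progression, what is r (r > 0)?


r^(n-1) = aₙ/a₁
r^8 = 18475776/11 = 1679616
r = 1679616^(1/8)
= ±6; taking r > 0 gives r = 6

r = 6


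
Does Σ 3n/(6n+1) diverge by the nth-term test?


lim(n→∞) 3n/(6n+1) = 3/6 = 1/2  (divide numerator and denominator by n)
lim aₙ = 1/2 ≠ 0 → series DIVERGES

Diverges (lim aₙ = 1/2 ≠ 0)


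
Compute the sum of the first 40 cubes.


n(n+1)/2 = 40×41/2 = 820
Σk³ = 820² = 672400

Σk³ = 672400


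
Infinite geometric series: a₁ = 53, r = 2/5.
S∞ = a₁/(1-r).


S∞ = a₁/(1-r) = 53/(1 - 2/5)
= 53/(3/5)
= 265/3

S∞ = 265/3


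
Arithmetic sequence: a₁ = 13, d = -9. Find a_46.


aₙ = a₁ + (n-1)d
= 13 + (46-1)×-9
= 13 - 405
= -392

a_46 = -392


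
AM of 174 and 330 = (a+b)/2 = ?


AM = (174 + 330)/2 = 504/2 = 252

AM = 252


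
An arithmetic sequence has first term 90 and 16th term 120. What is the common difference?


d = (aₙ - a₁)/(n-1)
= (120 - 90)/(16-1)
= 30/15 = 2

d = 2


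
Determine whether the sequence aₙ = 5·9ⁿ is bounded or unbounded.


aₙ = 5·9ⁿ → as n→∞, aₙ→∞ (since base 9 > 1)
No finite upper bound exists
The sequence is UNBOUNDED

Unbounded (aₙ → ∞ as n → ∞)


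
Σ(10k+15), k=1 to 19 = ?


Σ(10k+15) = 10·Σk + 15·n
= 10·190 + 15·19
= 1900 + 285 = 2185

Σ = 2185


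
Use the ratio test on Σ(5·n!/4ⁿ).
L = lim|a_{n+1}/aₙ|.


aₙ = 5·n!/4^n
a_{n+1}/aₙ = (n+1)!/4^(n+1) × 4^n/n!  (constant 5 cancels)
= (n+1)/4
L = lim(n→∞) (n+1)/4 = ∞
L > 1 → series DIVERGES

Diverges (ratio test: L = ∞ > 1)


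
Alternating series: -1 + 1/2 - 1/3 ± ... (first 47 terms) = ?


S = -1 + 1/2 - 1/3 + 1/4 - 1/5 + 1/6 - 1/7 + 1/8 ± ...
= -0.7037
(Full series converges to -ln(2) ≈ -0.6931)

S_47 = -0.7037


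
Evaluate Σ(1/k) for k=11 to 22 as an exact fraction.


Σₖ₌11^22 1/k = 1/11 + 1/12 + 1/13 + ... + 1/22
= 177351847/232792560
≈ 0.7618

Sum = 177351847/232792560 ≈ 0.7618


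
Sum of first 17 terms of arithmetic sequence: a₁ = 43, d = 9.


aₙ = 43 + (17-1)×9 = 187
Sₙ = n(a₁+aₙ)/2 = 17×(43+187)/2
= 17×230/2 = 1955

S_17 = 1955


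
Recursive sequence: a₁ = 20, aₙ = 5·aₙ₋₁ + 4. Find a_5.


Computing step by step:
a_1 = 20
a_2 = 104
a_3 = 524
a_4 = 2624
a_5 = 13124


a_5 = 13124


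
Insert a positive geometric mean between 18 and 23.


GM = √(18×23) = √414 = 20.347

GM = 20.347


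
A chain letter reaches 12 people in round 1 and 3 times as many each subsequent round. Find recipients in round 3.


aₙ = a₁·r^(n-1)
= 12×3^2
= 12×9
= 108

a_3 = 108


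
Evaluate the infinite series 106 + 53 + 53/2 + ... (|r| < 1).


S∞ = a₁/(1-r) = 106/(1 - 1/2)
= 106/(1/2)
= 212

S∞ = 212


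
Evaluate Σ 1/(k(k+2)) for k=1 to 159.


1/(k(k+2)) = (1/2)·(1/k - 1/(k+2)) (partial fractions)
Telescoping: Σ = (1/2)·(1 + 1/2 - 1/160 - 1/161) = 38319/51520

Sum = 38319/51520


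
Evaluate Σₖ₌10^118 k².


Σₖ₌10^118 k² = Σₖ₌₁^118 k² − Σₖ₌₁^9 k²
= 118·119·237/6 − 9·10·19/6
= 554659 − 285 = 554374

Σk² = 554374


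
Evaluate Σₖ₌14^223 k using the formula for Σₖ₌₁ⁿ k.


Σₖ₌14^223 k = Σₖ₌₁^223 k − Σₖ₌₁^13 k
= 223·224/2 − 13·14/2
= 24976 − 91 = 24885

Σk = 24885


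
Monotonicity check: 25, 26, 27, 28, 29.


Differences: 1, 1, 1, 1
All differences > 0 → strictly INCREASING

Monotonically increasing


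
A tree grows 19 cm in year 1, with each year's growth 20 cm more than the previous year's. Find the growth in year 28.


aₙ = a₁ + (n-1)d
= 19 + (28-1)×20
= 19 + 540
= 559

a_28 = 559


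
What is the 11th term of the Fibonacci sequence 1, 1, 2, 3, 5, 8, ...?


Fibonacci sequence: 1, 1, 2, 3, 5, 8, 13, 21, 34, 55, 89
F(11) = 89

F(11) = 89


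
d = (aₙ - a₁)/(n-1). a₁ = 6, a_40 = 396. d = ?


d = (aₙ - a₁)/(n-1)
= (396 - 6)/(40-1)
= 390/39 = 10

d = 10


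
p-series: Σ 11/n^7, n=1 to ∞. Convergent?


p-series test: Σ c/n^p converges if p > 1, diverges if p ≤ 1 (constant c > 0 doesn't affect convergence).
p = 7
7 > 1 → CONVERGES

Converges (p = 7 > 1)


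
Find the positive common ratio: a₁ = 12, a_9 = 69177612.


r^(n-1) = aₙ/a₁
r^8 = 69177612/12 = 5764801
r = 5764801^(1/8)
= ±7; taking r > 0 gives r = 7

r = 7


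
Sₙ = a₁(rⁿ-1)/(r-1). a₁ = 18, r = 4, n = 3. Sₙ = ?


Sₙ = 18×(4^3 - 1)/(4 - 1)
= 18×(64 - 1)/3
= 18×63/3
= 378

S_3 = 378


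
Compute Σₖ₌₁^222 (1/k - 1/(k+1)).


Telescoping: adjacent terms cancel.
= 1/1 - 1/223
= 1 - 1/223 = 222/223

Sum = 222/223


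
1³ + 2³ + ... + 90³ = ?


n(n+1)/2 = 90×91/2 = 4095
Σk³ = 4095² = 16769025

Σk³ = 16769025


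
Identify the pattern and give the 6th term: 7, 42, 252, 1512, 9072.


Pattern: geometric (r=6)
Terms: 7, 42, 252, 1512, 9072
Next term = 54432

Next term = 54432


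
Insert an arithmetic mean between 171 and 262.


AM = (171 + 262)/2 = 433/2 = 216.5

AM = 216.5


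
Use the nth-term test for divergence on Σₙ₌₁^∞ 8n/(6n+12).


lim(n→∞) 8n/(6n+12) = 8/6 = 4/3  (divide numerator and denominator by n)
lim aₙ = 4/3 ≠ 0 → series DIVERGES

Diverges (lim aₙ = 4/3 ≠ 0)


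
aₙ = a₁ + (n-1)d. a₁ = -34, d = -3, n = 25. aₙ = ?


aₙ = a₁ + (n-1)d
= -34 + (25-1)×-3
= -34 - 72
= -106

a_25 = -106


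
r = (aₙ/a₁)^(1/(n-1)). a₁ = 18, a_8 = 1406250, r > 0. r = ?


r^(n-1) = aₙ/a₁
r^7 = 1406250/18 = 78125
r = 78125^(1/7)
= 5

r = 5


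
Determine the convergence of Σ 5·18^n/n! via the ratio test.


aₙ = 5·18^n/n!
a_{n+1}/aₙ = 18^(n+1)/(n+1)! × n!/18^n  (constant 5 cancels)
= 18/(n+1)
L = lim(n→∞) 18/(n+1) = 0
L < 1 → series CONVERGES

Converges (ratio test: L = 0 < 1)


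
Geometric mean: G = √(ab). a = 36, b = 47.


GM = √(36×47) = √1692 = 41.1339

GM = 41.1339


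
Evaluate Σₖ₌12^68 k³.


Σₖ₌12^68 k³ = [68·69/2]² − [11·12/2]²
= 5503716 − 4356 = 5499360

Σk³ = 5499360


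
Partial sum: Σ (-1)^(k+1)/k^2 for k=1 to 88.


S = 1 - 1/4 + 1/9 - 1/16 + 1/25 - 1/36 + 1/49 - 1/64 ± ...
= 0.8224
(Full series converges to +π²/12 ≈ +0.8225)

S_88 = 0.8224


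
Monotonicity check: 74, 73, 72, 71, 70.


Differences: -1, -1, -1, -1
All differences < 0 → strictly DECREASING

Monotonically decreasing


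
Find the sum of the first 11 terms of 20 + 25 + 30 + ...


aₙ = 20 + (11-1)×5 = 70
Sₙ = n(a₁+aₙ)/2 = 11×(20+70)/2
= 11×90/2 = 495

S_11 = 495


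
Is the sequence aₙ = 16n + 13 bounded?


aₙ = 16n + 13 → as n→∞, aₙ→∞
No finite upper bound exists
The sequence is UNBOUNDED

Unbounded (aₙ → ∞ as n → ∞)


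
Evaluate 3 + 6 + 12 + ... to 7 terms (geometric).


Sₙ = 3×(2^7 - 1)/(2 - 1)
= 3×(128 - 1)/1
= 3×127/1
= 381

S_7 = 381


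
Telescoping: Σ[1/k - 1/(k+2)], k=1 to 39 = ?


Telescoping with gap 2: two head and two tail terms survive.
= (1 + 1/2) - (1/40 + 1/41)
= 3/2 - 1/40 - 1/41 = 2379/1640

Sum = 2379/1640


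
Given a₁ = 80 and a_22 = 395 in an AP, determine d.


d = (aₙ - a₁)/(n-1)
= (395 - 80)/(22-1)
= 315/21 = 15

d = 15


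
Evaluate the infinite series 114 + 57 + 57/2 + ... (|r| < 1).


S∞ = a₁/(1-r) = 114/(1 - 1/2)
= 114/(1/2)
= 228

S∞ = 228


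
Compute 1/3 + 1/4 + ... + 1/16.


Σₖ₌3^16 1/k = 1/3 + 1/4 + 1/5 + ... + 1/16
= 1355479/720720
≈ 1.8807

Sum = 1355479/720720 ≈ 1.8807


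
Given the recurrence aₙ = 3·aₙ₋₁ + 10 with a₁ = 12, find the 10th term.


Computing step by step:
a_1 = 12
a_2 = 46
a_3 = 148
a_4 = 454
a_5 = 1372
a_6 = 4126
a_7 = 12388
a_8 = 37174
a_9 = 111532
a_10 = 334606


a_10 = 334606
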